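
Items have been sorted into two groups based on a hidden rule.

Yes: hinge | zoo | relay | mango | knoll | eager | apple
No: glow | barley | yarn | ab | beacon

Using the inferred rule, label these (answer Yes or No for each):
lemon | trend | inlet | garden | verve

Yes, Yes, Yes, No, Yes

Checking candidate rules against both groups, what survives is: odd length.
lemon: length 5 — matches, so Yes.
trend: length 5 — matches, so Yes.
inlet: length 5 — matches, so Yes.
garden: length 6 — fails this test, so No.
verve: length 5 — matches, so Yes.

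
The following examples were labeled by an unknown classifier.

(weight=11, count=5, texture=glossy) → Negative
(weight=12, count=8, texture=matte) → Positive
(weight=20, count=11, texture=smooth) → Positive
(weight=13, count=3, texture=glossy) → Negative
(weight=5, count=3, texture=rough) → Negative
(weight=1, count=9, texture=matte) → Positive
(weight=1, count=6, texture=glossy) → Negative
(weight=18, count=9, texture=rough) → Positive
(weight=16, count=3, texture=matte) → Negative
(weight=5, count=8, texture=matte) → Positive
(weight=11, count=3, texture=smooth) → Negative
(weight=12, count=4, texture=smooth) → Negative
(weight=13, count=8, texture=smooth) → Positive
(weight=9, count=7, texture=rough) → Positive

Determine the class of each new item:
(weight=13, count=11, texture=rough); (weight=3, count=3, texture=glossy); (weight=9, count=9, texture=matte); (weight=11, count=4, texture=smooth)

The rule appears to be: count ≥ 7.
(weight=13, count=11, texture=rough): count = 11 — checks out, so Positive. (weight=3, count=3, texture=glossy): count = 3 — does not satisfy this, so Negative. (weight=9, count=9, texture=matte): count = 9 — checks out, so Positive. (weight=11, count=4, texture=smooth): count = 4 — does not satisfy this, so Negative.

Positive, Negative, Positive, Negative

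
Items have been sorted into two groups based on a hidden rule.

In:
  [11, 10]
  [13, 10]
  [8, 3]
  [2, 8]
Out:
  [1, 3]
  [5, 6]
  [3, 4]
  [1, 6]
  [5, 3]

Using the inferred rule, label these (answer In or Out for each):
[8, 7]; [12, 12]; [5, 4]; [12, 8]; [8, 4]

In, In, Out, In, In

One predicate separates the groups cleanly: max ≥ 8.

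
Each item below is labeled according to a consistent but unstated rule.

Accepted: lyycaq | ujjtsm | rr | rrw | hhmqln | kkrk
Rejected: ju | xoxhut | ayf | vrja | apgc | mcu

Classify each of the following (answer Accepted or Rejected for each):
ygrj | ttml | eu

The rule appears to be: has a double letter.
ygrj: no doubled letter, doesn't qualify → Rejected.
ttml: 'tt' doubled, passes → Accepted.
eu: no doubled letter, doesn't qualify → Rejected.

Rejected, Accepted, Rejected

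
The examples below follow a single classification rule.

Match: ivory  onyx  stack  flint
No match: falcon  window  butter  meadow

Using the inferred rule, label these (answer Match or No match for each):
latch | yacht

Match, Match

The simplest hypothesis consistent with all the labels is: length ≤ 5.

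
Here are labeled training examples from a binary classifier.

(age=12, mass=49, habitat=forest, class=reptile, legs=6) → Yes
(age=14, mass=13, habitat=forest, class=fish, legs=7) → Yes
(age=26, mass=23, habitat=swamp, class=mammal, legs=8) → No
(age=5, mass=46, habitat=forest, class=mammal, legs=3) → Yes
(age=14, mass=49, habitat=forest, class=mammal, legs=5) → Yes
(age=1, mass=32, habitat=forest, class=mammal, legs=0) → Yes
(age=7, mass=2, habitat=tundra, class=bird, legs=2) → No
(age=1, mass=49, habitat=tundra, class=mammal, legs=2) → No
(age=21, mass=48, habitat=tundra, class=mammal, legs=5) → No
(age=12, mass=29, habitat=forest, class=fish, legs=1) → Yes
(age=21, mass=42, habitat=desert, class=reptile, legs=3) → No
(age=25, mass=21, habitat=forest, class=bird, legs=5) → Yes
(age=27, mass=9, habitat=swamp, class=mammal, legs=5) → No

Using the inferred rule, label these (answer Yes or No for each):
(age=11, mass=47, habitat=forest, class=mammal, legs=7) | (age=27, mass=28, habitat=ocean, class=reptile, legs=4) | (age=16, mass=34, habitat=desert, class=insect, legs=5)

Checking candidate rules against both groups, what survives is: habitat is forest.
(age=11, mass=47, habitat=forest, class=mammal, legs=7): habitat is forest — satisfies this, so Yes. (age=27, mass=28, habitat=ocean, class=reptile, legs=4): habitat is ocean — fails the rule, so No. (age=16, mass=34, habitat=desert, class=insect, legs=5): habitat is desert — fails the rule, so No.

Yes, No, No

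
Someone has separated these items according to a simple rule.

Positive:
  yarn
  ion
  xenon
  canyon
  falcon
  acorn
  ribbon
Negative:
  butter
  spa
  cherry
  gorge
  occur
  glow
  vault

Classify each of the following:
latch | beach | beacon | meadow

Negative, Negative, Positive, Negative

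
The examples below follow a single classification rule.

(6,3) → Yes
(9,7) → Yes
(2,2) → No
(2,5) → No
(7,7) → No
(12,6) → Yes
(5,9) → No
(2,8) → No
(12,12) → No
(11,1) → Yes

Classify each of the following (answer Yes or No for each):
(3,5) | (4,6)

No, No

Rule: first > second. This holds for each 'Yes' example and fails for each 'No' one.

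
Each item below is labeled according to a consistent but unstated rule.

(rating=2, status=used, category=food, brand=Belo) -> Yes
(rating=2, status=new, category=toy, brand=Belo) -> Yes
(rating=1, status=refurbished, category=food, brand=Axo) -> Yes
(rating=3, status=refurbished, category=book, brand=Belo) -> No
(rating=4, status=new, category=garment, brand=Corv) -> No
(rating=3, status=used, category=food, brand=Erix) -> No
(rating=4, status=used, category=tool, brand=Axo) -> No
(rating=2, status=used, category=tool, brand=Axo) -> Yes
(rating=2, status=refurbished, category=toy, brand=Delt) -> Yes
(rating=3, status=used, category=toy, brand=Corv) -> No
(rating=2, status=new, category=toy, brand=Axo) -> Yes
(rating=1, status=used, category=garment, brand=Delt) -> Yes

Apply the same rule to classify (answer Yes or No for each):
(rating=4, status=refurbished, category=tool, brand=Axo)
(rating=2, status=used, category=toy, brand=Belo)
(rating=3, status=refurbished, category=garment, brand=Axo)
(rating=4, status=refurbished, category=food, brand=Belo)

No, Yes, No, No

One predicate separates the groups cleanly: rating ≤ 2.
(rating=4, status=refurbished, category=tool, brand=Axo) → rating = 4 → No. (rating=2, status=used, category=toy, brand=Belo) → rating = 2 → Yes. (rating=3, status=refurbished, category=garment, brand=Axo) → rating = 3 → No. (rating=4, status=refurbished, category=food, brand=Belo) → rating = 4 → No.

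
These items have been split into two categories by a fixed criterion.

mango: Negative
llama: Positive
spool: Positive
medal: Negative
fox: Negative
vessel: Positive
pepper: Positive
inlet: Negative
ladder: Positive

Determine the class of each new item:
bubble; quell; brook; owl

Positive, Positive, Positive, Negative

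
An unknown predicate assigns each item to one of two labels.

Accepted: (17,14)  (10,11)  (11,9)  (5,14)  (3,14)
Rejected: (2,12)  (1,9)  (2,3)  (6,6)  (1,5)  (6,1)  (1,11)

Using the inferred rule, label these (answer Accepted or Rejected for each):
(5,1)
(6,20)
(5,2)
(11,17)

Rule: sum ≥ 17. This holds for each 'Accepted' example and fails for each 'Rejected' one.
Rejected: (5,1), since 5+1 = 6.
Accepted: (6,20), since 6+20 = 26.
Rejected: (5,2), since 5+2 = 7.
Accepted: (11,17), since 11+17 = 28.

Rejected, Accepted, Rejected, Accepted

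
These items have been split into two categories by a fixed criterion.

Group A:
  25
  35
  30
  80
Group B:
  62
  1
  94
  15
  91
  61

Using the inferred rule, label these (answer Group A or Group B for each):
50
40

Group A, Group A

The distinguishing property — multiple of 5 AND at least 25 — holds for all the 'Group A' cases and none of the 'Group B' cases.
50: 50 = 5·10, 50 ≥ 25, fits → Group A. 40: 40 = 5·8, 40 ≥ 25, fits → Group A.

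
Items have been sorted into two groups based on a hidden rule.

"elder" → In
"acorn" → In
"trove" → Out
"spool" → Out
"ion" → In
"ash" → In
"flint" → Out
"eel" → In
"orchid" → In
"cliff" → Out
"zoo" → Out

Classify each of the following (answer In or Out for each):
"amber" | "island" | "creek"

All 'In' examples share one property — starts with a vowel — and every 'Out' example lacks it.
"amber": starts with 'a' — matches, so In.
"island": starts with 'i' — matches, so In.
"creek": starts with 'c' — does not fit, so Out.

In, In, Out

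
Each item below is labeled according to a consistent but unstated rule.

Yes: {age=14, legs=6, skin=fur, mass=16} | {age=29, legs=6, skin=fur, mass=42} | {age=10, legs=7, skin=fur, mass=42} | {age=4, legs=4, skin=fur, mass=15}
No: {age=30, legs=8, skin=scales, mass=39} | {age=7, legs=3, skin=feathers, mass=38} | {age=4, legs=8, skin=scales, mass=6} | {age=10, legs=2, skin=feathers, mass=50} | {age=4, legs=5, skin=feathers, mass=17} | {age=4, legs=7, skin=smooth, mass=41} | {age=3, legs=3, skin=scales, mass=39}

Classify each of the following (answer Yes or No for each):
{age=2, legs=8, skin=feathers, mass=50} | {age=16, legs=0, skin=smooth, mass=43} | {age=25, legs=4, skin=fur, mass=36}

Every 'Yes' example satisfies: skin is fur. None of the 'No' examples do.
{age=2, legs=8, skin=feathers, mass=50} → skin is feathers → No. {age=16, legs=0, skin=smooth, mass=43} → skin is smooth → No. {age=25, legs=4, skin=fur, mass=36} → skin is fur → Yes.

No, No, Yes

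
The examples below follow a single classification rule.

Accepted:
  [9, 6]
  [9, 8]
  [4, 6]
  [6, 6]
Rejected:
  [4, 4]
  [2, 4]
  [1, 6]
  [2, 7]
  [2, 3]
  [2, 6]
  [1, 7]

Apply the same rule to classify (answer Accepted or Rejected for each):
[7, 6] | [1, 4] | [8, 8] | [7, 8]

Accepted, Rejected, Accepted, Accepted

A rule that fits every label: sum ≥ 10 — true of each 'Accepted' example, false of each 'Rejected' one.
[7, 6] — 7+6 = 13, hence Accepted. [1, 4] — 1+4 = 5, hence Rejected. [8, 8] — 8+8 = 16, hence Accepted. [7, 8] — 7+8 = 15, hence Accepted.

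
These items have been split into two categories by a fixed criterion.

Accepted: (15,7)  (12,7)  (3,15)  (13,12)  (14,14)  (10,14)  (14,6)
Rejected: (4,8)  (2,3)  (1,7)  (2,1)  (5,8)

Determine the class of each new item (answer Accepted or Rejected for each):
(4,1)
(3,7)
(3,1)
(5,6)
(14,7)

Rejected, Rejected, Rejected, Rejected, Accepted

The rule appears to be: sum ≥ 18.
(4,1) — 4+1 = 5, hence Rejected.
(3,7) — 3+7 = 10, hence Rejected.
(3,1) — 3+1 = 4, hence Rejected.
(5,6) — 5+6 = 11, hence Rejected.
(14,7) — 14+7 = 21, hence Accepted.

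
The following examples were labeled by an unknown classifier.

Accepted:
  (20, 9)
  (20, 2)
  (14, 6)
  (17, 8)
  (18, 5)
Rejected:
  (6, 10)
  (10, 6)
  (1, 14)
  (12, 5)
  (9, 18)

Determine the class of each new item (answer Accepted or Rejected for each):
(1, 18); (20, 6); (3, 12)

Rejected, Accepted, Rejected

The rule appears to be: first ≥ 14.
Rejected: (1, 18), since first 1. Accepted: (20, 6), since first 20. Rejected: (3, 12), since first 3.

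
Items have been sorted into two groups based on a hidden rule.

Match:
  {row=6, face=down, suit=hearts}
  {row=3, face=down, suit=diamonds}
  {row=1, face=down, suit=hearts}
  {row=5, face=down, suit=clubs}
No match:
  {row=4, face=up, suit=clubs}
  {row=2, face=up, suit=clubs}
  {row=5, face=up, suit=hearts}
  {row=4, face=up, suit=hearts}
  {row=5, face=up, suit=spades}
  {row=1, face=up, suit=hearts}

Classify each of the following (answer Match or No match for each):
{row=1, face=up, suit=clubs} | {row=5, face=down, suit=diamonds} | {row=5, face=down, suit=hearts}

No match, Match, Match

A rule that fits every label: face is down — true of each 'Match' example, false of each 'No match' one.
{row=1, face=up, suit=clubs}: face is up, lacks this property → No match.
{row=5, face=down, suit=diamonds}: face is down, qualifies → Match.
{row=5, face=down, suit=hearts}: face is down, qualifies → Match.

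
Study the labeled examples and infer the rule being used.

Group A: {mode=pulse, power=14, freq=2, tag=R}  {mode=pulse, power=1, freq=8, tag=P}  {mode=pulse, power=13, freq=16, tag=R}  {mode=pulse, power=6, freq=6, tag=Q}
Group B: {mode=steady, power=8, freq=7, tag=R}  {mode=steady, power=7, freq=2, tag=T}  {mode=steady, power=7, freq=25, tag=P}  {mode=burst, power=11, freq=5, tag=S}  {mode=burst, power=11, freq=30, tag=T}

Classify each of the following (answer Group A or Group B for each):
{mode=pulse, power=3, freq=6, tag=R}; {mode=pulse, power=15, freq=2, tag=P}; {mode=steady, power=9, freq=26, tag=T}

The simplest hypothesis consistent with all the labels is: mode is pulse.
Group A: {mode=pulse, power=3, freq=6, tag=R}, since mode is pulse.
Group A: {mode=pulse, power=15, freq=2, tag=P}, since mode is pulse.
Group B: {mode=steady, power=9, freq=26, tag=T}, since mode is steady.

Group A, Group A, Group B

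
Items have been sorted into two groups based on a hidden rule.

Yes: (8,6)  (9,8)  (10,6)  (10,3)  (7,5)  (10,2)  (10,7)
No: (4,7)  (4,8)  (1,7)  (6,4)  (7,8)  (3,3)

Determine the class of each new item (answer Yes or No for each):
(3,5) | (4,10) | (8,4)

All 'Yes' examples share one property — first > second AND sum ≥ 11 — and every 'No' example lacks it.
(3,5): No (3 < 5, 3+5 = 8).
(4,10): No (4 < 10, 4+10 = 14).
(8,4): Yes (8 > 4, 8+4 = 12).

No, No, Yes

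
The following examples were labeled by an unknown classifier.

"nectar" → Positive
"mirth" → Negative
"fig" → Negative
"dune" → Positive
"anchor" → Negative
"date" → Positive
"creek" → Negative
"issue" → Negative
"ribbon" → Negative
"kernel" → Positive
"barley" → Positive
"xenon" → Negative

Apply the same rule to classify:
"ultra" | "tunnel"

Rule: even length AND contains 'e'. This holds for each 'Positive' example and fails for each 'Negative' one.
"ultra": Negative (length 5, no 'e'). "tunnel": Positive (length 6, has 'e').

Negative, Positive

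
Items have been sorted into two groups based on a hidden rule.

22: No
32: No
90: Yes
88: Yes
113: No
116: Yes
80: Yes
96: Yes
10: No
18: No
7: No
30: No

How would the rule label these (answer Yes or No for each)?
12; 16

All 'Yes' examples share one property — even AND at least 80 — and every 'No' example lacks it.
No: 12, since 12 is even, 12 < 80. No: 16, since 16 is even, 16 < 80.

No, No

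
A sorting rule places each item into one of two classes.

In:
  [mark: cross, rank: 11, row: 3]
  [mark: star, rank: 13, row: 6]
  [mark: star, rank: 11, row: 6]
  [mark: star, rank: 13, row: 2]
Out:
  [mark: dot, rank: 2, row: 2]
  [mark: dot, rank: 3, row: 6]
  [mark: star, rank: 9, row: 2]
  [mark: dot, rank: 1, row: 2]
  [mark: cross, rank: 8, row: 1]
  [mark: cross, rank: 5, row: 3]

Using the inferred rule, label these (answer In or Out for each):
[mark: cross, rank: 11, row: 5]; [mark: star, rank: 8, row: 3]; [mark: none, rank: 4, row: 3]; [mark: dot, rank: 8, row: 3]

In, Out, Out, Out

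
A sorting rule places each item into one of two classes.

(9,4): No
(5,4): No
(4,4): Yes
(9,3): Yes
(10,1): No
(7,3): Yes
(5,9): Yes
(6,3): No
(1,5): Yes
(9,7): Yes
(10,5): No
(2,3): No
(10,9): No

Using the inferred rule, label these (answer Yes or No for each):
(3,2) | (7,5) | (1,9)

No, Yes, Yes

The classifier is using: sum is even.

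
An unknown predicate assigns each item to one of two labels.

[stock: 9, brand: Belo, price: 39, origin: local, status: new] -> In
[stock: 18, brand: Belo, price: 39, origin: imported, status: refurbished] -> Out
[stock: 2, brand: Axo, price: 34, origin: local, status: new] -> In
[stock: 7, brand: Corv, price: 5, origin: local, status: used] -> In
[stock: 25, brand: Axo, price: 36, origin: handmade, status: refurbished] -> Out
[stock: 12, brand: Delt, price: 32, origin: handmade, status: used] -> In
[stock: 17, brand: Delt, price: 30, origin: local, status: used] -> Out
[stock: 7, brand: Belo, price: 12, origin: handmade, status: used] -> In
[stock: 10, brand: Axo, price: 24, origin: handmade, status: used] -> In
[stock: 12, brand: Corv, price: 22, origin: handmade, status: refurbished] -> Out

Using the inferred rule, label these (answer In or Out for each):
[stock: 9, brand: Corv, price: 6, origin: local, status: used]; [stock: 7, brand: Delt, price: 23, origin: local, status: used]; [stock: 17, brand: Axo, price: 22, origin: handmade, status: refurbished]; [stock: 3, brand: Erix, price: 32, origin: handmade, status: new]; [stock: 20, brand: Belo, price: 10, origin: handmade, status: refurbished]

'In' ⟺ stock ≤ 10 OR price = 32.
[stock: 9, brand: Corv, price: 6, origin: local, status: used] — stock = 9, price = 6, hence In. [stock: 7, brand: Delt, price: 23, origin: local, status: used] — stock = 7, price = 23, hence In. [stock: 17, brand: Axo, price: 22, origin: handmade, status: refurbished] — stock = 17, price = 22, hence Out. [stock: 3, brand: Erix, price: 32, origin: handmade, status: new] — stock = 3, price = 32, hence In. [stock: 20, brand: Belo, price: 10, origin: handmade, status: refurbished] — stock = 20, price = 10, hence Out.

In, In, Out, In, Out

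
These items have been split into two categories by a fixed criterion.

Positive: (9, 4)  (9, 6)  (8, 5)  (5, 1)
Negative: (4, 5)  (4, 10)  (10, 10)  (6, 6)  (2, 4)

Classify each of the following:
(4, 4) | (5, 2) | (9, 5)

The distinguishing property — first > second — holds for all the 'Positive' cases and none of the 'Negative' cases.

Negative, Positive, Positive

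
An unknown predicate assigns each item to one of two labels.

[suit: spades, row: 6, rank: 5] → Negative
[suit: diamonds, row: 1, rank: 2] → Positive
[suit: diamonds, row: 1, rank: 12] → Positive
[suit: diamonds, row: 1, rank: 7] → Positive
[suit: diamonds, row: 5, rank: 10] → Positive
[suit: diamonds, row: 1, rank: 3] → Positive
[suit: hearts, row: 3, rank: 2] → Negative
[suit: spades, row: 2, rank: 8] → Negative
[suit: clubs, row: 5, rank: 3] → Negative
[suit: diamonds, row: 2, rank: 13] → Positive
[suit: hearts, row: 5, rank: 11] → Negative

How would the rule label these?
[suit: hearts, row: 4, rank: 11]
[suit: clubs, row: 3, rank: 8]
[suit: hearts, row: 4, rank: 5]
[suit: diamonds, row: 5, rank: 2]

All 'Positive' examples share one property — suit is diamonds — and every 'Negative' example lacks it.
[suit: hearts, row: 4, rank: 11] — suit is hearts, hence Negative.
[suit: clubs, row: 3, rank: 8] — suit is clubs, hence Negative.
[suit: hearts, row: 4, rank: 5] — suit is hearts, hence Negative.
[suit: diamonds, row: 5, rank: 2] — suit is diamonds, hence Positive.

Negative, Negative, Negative, Positive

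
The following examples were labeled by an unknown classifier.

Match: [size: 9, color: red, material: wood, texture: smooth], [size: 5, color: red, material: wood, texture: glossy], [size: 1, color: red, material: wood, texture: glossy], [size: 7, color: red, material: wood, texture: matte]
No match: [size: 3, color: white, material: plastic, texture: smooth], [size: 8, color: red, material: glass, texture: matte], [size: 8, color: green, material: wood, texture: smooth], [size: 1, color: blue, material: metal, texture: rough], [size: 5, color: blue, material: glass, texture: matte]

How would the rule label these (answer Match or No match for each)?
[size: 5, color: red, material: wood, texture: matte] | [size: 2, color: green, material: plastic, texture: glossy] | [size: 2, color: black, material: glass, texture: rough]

Every 'Match' example satisfies: color is red AND material is wood. None of the 'No match' examples do.
[size: 5, color: red, material: wood, texture: matte]: Match (color is red, material is wood).
[size: 2, color: green, material: plastic, texture: glossy]: No match (color is green, material is plastic).
[size: 2, color: black, material: glass, texture: rough]: No match (color is black, material is glass).

Match, No match, No match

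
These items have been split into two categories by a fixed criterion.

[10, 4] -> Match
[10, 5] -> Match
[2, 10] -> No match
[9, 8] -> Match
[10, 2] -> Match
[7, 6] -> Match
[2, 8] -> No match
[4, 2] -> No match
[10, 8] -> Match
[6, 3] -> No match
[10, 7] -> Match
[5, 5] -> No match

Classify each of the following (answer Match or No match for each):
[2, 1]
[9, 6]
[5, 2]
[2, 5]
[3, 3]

No match, Match, No match, No match, No match

The rule appears to be: first ≥ 7.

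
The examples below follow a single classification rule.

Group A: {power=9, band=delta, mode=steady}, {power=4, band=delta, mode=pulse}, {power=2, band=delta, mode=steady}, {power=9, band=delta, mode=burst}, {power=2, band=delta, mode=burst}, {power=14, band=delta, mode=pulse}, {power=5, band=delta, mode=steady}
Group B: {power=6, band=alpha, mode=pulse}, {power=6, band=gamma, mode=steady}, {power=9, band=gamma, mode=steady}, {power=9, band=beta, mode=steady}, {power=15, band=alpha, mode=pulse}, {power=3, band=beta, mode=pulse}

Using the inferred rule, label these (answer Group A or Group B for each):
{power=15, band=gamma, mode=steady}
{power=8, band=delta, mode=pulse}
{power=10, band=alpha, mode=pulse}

Checking candidate rules against both groups, what survives is: band is delta.
{power=15, band=gamma, mode=steady}: band is gamma — lacks this property, so Group B. {power=8, band=delta, mode=pulse}: band is delta — passes, so Group A. {power=10, band=alpha, mode=pulse}: band is alpha — lacks this property, so Group B.

Group B, Group A, Group B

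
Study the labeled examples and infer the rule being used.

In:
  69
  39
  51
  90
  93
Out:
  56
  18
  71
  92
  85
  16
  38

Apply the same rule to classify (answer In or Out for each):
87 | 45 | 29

In, In, Out

The rule appears to be: multiple of 3 AND at least 38.
87: 87 = 3·29, 87 ≥ 38, has this property → In. 45: 45 = 3·15, 45 ≥ 38, has this property → In. 29: 29 = 3·9 + 2, 29 < 38, does not pass → Out.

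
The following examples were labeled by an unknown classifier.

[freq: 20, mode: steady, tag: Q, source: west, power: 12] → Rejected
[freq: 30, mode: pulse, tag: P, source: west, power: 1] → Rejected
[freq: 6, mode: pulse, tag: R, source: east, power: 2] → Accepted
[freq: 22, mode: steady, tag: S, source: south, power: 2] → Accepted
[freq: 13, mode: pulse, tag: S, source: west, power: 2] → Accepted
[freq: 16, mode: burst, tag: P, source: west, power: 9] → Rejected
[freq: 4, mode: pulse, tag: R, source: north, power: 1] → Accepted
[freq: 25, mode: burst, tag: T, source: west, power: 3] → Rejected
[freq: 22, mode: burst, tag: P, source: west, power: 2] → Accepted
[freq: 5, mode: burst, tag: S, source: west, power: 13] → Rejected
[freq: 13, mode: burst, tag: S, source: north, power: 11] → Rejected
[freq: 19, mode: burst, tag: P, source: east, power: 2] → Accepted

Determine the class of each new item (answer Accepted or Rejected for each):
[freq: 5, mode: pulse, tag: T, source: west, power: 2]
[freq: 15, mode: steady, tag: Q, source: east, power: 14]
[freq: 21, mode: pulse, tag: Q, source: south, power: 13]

The rule appears to be: tag is R OR power = 2.

Accepted, Rejected, Rejected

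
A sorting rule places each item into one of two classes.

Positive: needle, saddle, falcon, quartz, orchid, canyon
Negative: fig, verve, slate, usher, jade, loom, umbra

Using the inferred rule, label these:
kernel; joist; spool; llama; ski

Positive, Negative, Negative, Negative, Negative

A rule that fits every label: length 6 — true of each 'Positive' example, false of each 'Negative' one.
kernel: length 6, matches → Positive.
joist: length 5, doesn't qualify → Negative.
spool: length 5, doesn't qualify → Negative.
llama: length 5, doesn't qualify → Negative.
ski: length 3, doesn't qualify → Negative.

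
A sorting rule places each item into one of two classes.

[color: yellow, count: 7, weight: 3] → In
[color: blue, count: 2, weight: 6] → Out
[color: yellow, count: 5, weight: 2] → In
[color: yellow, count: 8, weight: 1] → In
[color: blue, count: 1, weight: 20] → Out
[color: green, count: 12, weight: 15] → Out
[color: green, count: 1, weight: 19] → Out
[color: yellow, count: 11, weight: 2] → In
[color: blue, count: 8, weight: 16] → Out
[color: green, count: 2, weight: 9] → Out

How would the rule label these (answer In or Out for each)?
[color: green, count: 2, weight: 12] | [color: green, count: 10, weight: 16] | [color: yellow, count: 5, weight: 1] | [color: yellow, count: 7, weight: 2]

Out, Out, In, In

Rule: color is yellow. This holds for each 'In' example and fails for each 'Out' one.
[color: green, count: 2, weight: 12] — color is green, hence Out. [color: green, count: 10, weight: 16] — color is green, hence Out. [color: yellow, count: 5, weight: 1] — color is yellow, hence In. [color: yellow, count: 7, weight: 2] — color is yellow, hence In.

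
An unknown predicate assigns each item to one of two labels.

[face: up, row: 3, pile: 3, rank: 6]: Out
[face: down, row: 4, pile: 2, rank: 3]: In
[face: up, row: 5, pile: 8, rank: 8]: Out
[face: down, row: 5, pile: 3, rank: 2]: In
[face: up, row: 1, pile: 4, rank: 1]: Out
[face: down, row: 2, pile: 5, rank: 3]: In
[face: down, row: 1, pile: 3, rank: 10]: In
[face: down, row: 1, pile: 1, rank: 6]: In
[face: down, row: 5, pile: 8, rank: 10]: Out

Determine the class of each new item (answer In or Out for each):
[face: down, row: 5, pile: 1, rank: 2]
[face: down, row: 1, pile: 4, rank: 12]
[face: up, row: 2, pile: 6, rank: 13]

The common property of the 'In' items is: face is down AND pile ≤ 5. No 'Out' item has it.

In, In, Out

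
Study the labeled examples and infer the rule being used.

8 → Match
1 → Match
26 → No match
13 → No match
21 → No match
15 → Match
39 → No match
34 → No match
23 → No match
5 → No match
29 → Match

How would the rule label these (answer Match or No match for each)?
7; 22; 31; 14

The classifier is using: ≡ 1 (mod 7).
7 → 7 mod 7 = 0 → No match. 22 → 22 mod 7 = 1 → Match. 31 → 31 mod 7 = 3 → No match. 14 → 14 mod 7 = 0 → No match.

No match, Match, No match, No match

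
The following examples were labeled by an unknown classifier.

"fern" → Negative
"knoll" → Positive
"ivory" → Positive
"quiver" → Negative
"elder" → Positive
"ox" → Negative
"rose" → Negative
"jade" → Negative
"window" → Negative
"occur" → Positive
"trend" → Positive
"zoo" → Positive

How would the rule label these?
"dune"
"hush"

Negative, Negative

Rule: odd length. This holds for each 'Positive' example and fails for each 'Negative' one.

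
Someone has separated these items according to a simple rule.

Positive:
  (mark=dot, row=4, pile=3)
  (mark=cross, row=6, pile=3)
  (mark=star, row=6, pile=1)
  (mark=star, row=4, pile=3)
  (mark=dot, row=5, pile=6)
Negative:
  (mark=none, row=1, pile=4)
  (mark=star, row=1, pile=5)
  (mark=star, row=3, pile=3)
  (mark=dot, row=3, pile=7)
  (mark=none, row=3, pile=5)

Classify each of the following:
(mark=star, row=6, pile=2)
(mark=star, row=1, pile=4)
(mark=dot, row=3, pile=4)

The simplest hypothesis consistent with all the labels is: row ≥ 4.
(mark=star, row=6, pile=2) → row = 6 → Positive. (mark=star, row=1, pile=4) → row = 1 → Negative. (mark=dot, row=3, pile=4) → row = 3 → Negative.

Positive, Negative, Negative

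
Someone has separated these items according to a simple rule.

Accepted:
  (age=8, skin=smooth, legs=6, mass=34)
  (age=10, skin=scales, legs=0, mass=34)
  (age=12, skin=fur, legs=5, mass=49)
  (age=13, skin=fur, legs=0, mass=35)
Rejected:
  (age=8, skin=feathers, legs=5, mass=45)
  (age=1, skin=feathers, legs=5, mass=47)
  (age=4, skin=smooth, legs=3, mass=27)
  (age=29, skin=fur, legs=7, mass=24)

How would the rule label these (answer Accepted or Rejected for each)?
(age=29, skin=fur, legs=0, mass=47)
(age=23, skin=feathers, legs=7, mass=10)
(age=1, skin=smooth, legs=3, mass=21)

Accepted, Rejected, Rejected

The rule appears to be: skin is not feathers AND mass ≥ 34.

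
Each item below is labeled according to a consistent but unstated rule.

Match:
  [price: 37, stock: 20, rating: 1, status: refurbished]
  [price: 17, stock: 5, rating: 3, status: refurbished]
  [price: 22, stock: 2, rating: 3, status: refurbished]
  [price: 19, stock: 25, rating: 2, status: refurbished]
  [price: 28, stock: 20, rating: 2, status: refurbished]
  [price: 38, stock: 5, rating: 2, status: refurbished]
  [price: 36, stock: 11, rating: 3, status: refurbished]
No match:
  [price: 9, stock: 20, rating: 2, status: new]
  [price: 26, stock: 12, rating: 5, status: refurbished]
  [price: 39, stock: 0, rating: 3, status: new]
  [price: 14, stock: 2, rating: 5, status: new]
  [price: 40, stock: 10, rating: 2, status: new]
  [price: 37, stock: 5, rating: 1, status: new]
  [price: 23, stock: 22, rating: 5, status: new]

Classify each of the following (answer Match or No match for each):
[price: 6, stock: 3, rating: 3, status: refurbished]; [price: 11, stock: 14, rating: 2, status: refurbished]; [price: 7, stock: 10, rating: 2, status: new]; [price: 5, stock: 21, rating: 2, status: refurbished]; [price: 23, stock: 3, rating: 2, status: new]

All 'Match' examples share one property — status is refurbished AND rating ≤ 3 — and every 'No match' example lacks it.
[price: 6, stock: 3, rating: 3, status: refurbished]: status is refurbished, rating = 3 — fits, so Match. [price: 11, stock: 14, rating: 2, status: refurbished]: status is refurbished, rating = 2 — fits, so Match. [price: 7, stock: 10, rating: 2, status: new]: status is new, rating = 2 — does not fit, so No match. [price: 5, stock: 21, rating: 2, status: refurbished]: status is refurbished, rating = 2 — fits, so Match. [price: 23, stock: 3, rating: 2, status: new]: status is new, rating = 2 — does not fit, so No match.

Match, Match, No match, Match, No match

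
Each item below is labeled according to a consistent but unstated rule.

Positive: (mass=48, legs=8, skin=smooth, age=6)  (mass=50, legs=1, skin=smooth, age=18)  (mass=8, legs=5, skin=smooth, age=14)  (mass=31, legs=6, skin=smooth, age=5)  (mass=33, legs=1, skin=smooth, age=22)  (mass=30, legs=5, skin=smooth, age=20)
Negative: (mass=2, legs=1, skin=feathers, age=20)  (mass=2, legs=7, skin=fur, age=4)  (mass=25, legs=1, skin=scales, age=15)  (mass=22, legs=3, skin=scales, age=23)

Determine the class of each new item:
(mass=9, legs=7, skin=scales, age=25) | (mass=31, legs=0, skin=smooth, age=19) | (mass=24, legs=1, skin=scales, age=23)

All 'Positive' examples share one property — skin is smooth — and every 'Negative' example lacks it.
(mass=9, legs=7, skin=scales, age=25) → skin is scales → Negative. (mass=31, legs=0, skin=smooth, age=19) → skin is smooth → Positive. (mass=24, legs=1, skin=scales, age=23) → skin is scales → Negative.

Negative, Positive, Negative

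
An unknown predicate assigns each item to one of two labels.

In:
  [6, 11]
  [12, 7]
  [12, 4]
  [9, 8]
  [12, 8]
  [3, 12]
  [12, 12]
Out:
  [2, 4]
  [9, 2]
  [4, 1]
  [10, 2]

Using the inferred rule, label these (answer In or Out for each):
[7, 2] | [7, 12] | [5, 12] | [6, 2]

Out, In, In, Out

The rule appears to be: sum ≥ 15.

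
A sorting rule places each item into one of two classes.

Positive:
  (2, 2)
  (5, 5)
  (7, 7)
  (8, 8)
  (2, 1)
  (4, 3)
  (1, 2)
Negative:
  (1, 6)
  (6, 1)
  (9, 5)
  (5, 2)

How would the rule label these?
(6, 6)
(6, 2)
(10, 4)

Positive, Negative, Negative

Every 'Positive' example satisfies: |first − second| ≤ 1. None of the 'Negative' examples do.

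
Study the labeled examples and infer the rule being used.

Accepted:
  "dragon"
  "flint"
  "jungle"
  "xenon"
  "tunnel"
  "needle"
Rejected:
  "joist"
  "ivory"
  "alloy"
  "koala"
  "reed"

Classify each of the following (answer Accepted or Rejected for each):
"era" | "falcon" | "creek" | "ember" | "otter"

The distinguishing property — contains 'n' — holds for all the 'Accepted' cases and none of the 'Rejected' cases.
Rejected: "era", since no 'n'.
Accepted: "falcon", since has 'n'.
Rejected: "creek", since no 'n'.
Rejected: "ember", since no 'n'.
Rejected: "otter", since no 'n'.

Rejected, Accepted, Rejected, Rejected, Rejected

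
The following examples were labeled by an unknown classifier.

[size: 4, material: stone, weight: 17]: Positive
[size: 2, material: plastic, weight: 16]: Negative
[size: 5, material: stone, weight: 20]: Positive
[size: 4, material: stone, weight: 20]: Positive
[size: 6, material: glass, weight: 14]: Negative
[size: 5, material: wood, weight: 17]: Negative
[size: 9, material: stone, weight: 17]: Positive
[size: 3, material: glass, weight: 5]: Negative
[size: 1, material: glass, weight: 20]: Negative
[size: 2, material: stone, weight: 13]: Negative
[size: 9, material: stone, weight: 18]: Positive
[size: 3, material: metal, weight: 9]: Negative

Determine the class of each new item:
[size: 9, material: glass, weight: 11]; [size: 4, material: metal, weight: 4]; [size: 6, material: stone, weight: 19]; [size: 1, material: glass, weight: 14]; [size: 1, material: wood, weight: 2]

The distinguishing property — material is stone AND size ≥ 3 — holds for all the 'Positive' cases and none of the 'Negative' cases.
Negative: [size: 9, material: glass, weight: 11], since material is glass, size = 9. Negative: [size: 4, material: metal, weight: 4], since material is metal, size = 4. Positive: [size: 6, material: stone, weight: 19], since material is stone, size = 6. Negative: [size: 1, material: glass, weight: 14], since material is glass, size = 1. Negative: [size: 1, material: wood, weight: 2], since material is wood, size = 1.

Negative, Negative, Positive, Negative, Negative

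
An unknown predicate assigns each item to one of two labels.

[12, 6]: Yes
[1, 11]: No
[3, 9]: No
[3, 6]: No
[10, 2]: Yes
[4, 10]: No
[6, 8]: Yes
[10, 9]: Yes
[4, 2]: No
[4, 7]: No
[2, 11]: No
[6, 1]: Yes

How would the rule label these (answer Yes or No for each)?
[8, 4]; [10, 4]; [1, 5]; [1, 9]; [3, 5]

Yes, Yes, No, No, No

One predicate separates the groups cleanly: first ≥ 6.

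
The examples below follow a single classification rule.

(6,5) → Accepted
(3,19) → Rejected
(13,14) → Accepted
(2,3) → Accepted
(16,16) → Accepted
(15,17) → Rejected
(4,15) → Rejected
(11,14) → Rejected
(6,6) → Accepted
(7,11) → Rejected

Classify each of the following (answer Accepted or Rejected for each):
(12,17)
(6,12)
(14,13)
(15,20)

Rejected, Rejected, Accepted, Rejected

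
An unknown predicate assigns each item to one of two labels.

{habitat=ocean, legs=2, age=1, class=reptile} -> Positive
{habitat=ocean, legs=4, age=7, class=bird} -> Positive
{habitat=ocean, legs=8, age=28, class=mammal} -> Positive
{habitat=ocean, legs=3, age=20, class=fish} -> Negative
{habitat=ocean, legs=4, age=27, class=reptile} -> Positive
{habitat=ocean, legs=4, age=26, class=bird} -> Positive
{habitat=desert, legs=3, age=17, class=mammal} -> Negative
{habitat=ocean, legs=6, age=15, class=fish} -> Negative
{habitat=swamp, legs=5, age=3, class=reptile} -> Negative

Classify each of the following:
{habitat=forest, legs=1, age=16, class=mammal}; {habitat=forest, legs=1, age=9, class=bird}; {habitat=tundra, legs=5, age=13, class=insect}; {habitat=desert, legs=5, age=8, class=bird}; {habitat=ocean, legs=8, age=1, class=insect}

Negative, Negative, Negative, Negative, Positive

The pattern is that an item is 'Positive' exactly when: class is not fish AND habitat is ocean.
Negative: {habitat=forest, legs=1, age=16, class=mammal}, since class is mammal, habitat is forest. Negative: {habitat=forest, legs=1, age=9, class=bird}, since class is bird, habitat is forest. Negative: {habitat=tundra, legs=5, age=13, class=insect}, since class is insect, habitat is tundra. Negative: {habitat=desert, legs=5, age=8, class=bird}, since class is bird, habitat is desert. Positive: {habitat=ocean, legs=8, age=1, class=insect}, since class is insect, habitat is ocean.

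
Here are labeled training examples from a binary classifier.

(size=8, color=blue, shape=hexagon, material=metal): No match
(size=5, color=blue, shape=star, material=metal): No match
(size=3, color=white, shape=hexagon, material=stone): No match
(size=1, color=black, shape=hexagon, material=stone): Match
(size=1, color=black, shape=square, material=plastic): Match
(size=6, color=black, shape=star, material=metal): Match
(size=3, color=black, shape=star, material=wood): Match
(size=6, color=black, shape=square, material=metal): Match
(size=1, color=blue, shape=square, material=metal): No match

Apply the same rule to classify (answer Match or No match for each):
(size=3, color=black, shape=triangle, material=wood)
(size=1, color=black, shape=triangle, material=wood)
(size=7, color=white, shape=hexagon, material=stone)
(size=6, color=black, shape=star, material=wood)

The distinguishing property — color is black — holds for all the 'Match' cases and none of the 'No match' cases.
(size=3, color=black, shape=triangle, material=wood): color is black — passes, so Match.
(size=1, color=black, shape=triangle, material=wood): color is black — passes, so Match.
(size=7, color=white, shape=hexagon, material=stone): color is white — does not fit, so No match.
(size=6, color=black, shape=star, material=wood): color is black — passes, so Match.

Match, Match, No match, Match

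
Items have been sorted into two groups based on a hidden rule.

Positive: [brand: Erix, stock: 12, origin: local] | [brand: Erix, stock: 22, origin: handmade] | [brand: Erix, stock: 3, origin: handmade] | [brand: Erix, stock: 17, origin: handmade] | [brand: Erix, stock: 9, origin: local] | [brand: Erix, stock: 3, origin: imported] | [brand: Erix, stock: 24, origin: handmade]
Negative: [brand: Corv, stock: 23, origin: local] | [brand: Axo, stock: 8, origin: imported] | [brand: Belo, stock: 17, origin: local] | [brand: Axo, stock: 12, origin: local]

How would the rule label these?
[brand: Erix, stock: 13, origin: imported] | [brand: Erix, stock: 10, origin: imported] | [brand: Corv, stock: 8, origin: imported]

Positive, Positive, Negative

The rule appears to be: brand is Erix.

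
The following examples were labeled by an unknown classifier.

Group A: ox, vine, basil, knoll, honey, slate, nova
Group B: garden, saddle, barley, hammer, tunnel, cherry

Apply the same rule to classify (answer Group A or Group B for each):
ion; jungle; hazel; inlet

Group A, Group B, Group A, Group A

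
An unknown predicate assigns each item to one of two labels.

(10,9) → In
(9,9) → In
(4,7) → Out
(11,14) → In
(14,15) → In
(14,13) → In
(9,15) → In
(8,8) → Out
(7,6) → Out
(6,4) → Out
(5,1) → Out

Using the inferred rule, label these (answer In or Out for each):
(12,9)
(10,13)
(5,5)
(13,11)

In, In, Out, In

The pattern is that an item is 'In' exactly when: sum ≥ 18.
(12,9): 12+9 = 21 — satisfies this, so In.
(10,13): 10+13 = 23 — satisfies this, so In.
(5,5): 5+5 = 10 — fails this test, so Out.
(13,11): 13+11 = 24 — satisfies this, so In.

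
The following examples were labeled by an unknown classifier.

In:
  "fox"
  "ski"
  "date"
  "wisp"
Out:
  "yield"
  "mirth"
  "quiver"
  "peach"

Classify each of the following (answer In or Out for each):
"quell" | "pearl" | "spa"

Out, Out, In

The classifier is using: length ≤ 4.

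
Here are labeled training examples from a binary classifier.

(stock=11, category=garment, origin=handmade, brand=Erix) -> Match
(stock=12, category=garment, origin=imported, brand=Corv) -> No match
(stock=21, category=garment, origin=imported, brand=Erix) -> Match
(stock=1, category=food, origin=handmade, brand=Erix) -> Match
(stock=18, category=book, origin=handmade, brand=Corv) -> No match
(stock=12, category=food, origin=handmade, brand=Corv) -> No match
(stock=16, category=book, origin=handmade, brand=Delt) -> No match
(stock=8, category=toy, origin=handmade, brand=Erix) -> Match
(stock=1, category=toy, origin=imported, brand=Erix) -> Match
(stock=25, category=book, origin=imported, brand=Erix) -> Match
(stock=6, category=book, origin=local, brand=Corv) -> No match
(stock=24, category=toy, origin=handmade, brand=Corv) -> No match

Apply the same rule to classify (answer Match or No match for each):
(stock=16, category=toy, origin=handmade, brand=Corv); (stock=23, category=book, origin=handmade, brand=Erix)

No match, Match

The classifier is using: brand is Erix.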